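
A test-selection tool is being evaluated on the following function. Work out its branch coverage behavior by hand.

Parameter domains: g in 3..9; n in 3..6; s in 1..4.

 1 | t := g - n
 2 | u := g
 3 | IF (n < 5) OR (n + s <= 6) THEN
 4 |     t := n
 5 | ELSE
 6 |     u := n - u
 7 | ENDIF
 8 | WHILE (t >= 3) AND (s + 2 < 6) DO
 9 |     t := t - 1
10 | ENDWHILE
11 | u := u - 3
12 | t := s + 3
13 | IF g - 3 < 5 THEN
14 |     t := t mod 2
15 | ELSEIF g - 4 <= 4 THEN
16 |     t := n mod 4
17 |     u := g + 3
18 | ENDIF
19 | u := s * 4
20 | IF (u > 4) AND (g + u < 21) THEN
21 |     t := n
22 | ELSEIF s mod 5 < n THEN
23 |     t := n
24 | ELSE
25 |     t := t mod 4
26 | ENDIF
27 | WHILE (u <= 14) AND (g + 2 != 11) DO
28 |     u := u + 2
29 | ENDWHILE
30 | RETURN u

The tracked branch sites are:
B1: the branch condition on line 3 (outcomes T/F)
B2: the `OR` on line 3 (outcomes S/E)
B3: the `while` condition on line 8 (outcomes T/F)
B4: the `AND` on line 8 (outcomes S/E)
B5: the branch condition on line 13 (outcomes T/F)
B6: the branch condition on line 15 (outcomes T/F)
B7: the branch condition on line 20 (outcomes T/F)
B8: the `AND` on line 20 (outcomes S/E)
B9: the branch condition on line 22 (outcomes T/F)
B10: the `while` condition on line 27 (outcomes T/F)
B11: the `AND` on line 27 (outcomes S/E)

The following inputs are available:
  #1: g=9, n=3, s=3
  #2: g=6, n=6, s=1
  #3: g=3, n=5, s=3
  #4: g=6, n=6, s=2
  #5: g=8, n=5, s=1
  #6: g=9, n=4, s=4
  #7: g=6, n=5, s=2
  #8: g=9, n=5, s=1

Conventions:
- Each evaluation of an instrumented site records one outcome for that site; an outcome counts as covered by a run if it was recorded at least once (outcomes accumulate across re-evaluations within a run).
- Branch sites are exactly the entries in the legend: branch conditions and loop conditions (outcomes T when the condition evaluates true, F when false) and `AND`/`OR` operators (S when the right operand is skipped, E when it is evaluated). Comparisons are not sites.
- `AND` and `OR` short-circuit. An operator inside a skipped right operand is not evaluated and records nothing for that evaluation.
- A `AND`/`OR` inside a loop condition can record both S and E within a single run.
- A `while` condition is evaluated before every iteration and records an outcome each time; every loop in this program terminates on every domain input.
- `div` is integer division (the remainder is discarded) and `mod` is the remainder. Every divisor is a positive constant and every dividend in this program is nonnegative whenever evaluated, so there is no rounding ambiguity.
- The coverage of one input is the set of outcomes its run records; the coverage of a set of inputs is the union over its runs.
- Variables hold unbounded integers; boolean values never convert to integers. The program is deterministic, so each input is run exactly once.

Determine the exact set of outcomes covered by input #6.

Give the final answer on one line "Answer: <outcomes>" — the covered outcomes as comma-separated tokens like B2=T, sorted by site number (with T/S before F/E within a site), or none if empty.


Running input #6 (g=9, n=4, s=4), event by event:
  B2->S, B1->T, B4->E, B3->F, B5->F, B6->F, B8->E, B7->F, B9->F, B11->S
  B10->F
distinct outcomes covered: B1=T, B2=S, B3=F, B4=E, B5=F, B6=F, B7=F, B8=E, B9=F, B10=F, B11=S
Answer: B1=T, B2=S, B3=F, B4=E, B5=F, B6=F, B7=F, B8=E, B9=F, B10=F, B11=S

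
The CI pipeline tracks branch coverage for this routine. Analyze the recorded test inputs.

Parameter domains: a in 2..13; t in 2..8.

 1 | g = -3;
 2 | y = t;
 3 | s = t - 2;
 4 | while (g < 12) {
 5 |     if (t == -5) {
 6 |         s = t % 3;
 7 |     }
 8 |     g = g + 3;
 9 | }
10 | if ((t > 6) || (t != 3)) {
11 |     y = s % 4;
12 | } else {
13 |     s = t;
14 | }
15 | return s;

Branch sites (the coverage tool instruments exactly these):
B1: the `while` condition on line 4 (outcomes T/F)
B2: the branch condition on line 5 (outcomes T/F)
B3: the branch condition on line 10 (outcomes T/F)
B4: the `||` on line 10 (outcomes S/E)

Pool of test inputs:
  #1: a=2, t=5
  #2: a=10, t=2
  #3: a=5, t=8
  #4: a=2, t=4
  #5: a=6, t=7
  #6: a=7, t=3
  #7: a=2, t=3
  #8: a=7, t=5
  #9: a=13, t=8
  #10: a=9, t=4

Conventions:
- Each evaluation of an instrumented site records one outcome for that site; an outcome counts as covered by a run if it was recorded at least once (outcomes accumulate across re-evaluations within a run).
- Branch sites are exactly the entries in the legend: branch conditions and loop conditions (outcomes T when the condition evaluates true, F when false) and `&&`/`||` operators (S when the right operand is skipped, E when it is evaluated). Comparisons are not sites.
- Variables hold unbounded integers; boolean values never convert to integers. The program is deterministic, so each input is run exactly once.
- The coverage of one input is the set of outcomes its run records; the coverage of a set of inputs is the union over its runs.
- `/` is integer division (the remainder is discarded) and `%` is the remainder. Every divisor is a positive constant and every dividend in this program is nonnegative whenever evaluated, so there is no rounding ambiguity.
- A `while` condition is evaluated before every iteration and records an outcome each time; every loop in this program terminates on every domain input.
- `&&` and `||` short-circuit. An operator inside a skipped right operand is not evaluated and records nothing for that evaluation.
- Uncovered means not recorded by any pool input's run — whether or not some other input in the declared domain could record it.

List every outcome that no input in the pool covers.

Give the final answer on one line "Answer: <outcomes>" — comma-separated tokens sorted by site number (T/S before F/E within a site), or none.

test 1 (a=2, t=5) hits B1=T, B1=F, B2=F, B3=T, B4=E
test 2 (a=10, t=2) hits B1=T, B1=F, B2=F, B3=T, B4=E
test 3 (a=5, t=8) hits B1=T, B1=F, B2=F, B3=T, B4=S
test 4 (a=2, t=4) hits B1=T, B1=F, B2=F, B3=T, B4=E
test 5 (a=6, t=7) hits B1=T, B1=F, B2=F, B3=T, B4=S
test 6 (a=7, t=3) hits B1=T, B1=F, B2=F, B3=F, B4=E
test 7 (a=2, t=3) hits B1=T, B1=F, B2=F, B3=F, B4=E
test 8 (a=7, t=5) hits B1=T, B1=F, B2=F, B3=T, B4=E
test 9 (a=13, t=8) hits B1=T, B1=F, B2=F, B3=T, B4=S
test 10 (a=9, t=4) hits B1=T, B1=F, B2=F, B3=T, B4=E
union over the pool: B1=T, B1=F, B2=F, B3=T, B3=F, B4=S, B4=E
uncovered (1 of 8): B2=T

Answer: B2=T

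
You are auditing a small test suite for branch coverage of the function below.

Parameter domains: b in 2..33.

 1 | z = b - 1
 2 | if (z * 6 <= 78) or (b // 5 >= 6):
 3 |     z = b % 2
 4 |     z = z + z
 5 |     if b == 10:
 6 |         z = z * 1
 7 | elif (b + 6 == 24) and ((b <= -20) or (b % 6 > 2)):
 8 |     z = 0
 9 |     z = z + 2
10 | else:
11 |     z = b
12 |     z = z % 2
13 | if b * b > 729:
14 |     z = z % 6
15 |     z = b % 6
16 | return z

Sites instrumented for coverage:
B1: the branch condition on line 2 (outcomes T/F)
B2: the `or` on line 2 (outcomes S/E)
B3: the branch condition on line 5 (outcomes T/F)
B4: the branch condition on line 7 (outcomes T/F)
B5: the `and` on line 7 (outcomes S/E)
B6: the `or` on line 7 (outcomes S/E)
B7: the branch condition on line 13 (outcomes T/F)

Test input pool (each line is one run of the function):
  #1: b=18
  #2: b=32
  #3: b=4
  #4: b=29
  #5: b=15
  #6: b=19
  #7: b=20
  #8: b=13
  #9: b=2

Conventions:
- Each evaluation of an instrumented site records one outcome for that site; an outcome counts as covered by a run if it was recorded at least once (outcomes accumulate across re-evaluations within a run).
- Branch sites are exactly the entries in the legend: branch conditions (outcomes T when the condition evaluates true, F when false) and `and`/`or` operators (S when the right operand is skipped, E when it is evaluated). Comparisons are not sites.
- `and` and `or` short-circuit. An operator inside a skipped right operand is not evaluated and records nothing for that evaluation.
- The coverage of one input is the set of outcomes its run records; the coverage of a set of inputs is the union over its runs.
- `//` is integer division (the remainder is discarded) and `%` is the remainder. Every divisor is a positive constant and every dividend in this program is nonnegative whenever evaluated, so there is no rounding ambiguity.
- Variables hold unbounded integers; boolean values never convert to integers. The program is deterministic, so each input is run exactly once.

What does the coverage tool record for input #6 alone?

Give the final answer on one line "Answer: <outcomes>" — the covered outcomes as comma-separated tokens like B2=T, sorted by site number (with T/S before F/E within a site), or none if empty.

Simulating input #6 (b=19) step by step:
  B2->E, B1->F, B5->S, B4->F, B7->F
deduplicating events, the covered set is: B1=F, B2=E, B4=F, B5=S, B7=F

Answer: B1=F, B2=E, B4=F, B5=S, B7=F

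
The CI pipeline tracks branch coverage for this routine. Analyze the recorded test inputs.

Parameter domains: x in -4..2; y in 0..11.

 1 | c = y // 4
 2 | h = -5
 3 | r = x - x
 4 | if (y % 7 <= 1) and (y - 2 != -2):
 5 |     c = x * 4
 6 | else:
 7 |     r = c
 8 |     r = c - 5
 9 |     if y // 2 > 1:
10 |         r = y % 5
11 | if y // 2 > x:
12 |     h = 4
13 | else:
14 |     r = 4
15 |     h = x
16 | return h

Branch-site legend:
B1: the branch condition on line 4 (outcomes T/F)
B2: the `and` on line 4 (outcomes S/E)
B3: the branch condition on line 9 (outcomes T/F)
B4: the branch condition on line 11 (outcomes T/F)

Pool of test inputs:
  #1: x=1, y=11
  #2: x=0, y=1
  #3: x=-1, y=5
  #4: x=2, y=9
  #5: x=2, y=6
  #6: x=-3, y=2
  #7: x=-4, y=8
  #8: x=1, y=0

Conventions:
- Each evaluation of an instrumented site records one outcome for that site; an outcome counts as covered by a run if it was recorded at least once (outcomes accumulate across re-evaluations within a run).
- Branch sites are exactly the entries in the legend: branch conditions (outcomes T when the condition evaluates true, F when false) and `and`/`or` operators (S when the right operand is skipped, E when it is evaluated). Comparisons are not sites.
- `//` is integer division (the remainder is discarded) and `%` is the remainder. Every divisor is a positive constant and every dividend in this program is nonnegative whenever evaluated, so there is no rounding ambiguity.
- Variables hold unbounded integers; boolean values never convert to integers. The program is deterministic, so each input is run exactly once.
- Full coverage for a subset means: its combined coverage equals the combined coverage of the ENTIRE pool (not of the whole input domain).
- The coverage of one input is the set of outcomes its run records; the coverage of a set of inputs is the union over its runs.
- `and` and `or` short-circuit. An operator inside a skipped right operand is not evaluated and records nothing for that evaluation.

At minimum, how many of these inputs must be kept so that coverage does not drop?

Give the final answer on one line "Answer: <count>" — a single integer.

input #1, x=1, y=11: outcomes B1=F, B2=S, B3=T, B4=T
input #2, x=0, y=1: outcomes B1=T, B2=E, B4=F
input #3, x=-1, y=5: outcomes B1=F, B2=S, B3=T, B4=T
input #4, x=2, y=9: outcomes B1=F, B2=S, B3=T, B4=T
input #5, x=2, y=6: outcomes B1=F, B2=S, B3=T, B4=T
input #6, x=-3, y=2: outcomes B1=F, B2=S, B3=F, B4=T
input #7, x=-4, y=8: outcomes B1=T, B2=E, B4=T
input #8, x=1, y=0: outcomes B1=F, B2=E, B3=F, B4=F
pool-wide coverage (8 outcomes): B1=T, B1=F, B2=S, B2=E, B3=T, B3=F, B4=T, B4=F
size 1 is not enough: best union over all size-1 subsets is 4/8
size 2 is not enough: best union over all size-2 subsets is 7/8
at size 3, {1, 2, 6} reaches all 8 outcomes; every lexicographically earlier size-3 subset fails

Answer: 3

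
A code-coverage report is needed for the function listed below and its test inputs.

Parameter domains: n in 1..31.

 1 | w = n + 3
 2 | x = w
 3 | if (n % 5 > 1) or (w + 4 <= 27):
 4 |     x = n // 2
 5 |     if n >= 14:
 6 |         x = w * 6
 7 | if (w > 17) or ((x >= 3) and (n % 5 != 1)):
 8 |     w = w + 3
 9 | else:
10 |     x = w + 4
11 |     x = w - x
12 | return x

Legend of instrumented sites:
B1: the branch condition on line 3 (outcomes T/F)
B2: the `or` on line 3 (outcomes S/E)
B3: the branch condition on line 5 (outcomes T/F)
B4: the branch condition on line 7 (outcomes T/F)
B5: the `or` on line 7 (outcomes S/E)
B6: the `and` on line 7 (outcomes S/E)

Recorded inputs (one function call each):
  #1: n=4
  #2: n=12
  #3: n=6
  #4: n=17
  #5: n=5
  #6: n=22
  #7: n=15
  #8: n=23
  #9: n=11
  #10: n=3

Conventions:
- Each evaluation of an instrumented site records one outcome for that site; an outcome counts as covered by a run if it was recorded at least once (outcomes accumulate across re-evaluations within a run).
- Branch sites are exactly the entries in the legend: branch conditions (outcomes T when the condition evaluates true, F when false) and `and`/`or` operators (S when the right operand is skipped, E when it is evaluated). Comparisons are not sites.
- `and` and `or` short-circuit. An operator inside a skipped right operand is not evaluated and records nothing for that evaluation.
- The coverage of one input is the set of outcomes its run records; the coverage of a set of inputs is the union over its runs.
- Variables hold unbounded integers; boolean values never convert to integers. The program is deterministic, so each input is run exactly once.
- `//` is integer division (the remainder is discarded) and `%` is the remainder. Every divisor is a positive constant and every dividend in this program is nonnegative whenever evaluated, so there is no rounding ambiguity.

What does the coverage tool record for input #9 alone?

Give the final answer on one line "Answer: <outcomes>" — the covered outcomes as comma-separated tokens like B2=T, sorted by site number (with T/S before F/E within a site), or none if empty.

Event log for input #9 (n=11):
  B2->E, B1->T, B3->F, B5->E, B6->E, B4->F
collecting distinct outcomes: B1=T, B2=E, B3=F, B4=F, B5=E, B6=E

Answer: B1=T, B2=E, B3=F, B4=F, B5=E, B6=E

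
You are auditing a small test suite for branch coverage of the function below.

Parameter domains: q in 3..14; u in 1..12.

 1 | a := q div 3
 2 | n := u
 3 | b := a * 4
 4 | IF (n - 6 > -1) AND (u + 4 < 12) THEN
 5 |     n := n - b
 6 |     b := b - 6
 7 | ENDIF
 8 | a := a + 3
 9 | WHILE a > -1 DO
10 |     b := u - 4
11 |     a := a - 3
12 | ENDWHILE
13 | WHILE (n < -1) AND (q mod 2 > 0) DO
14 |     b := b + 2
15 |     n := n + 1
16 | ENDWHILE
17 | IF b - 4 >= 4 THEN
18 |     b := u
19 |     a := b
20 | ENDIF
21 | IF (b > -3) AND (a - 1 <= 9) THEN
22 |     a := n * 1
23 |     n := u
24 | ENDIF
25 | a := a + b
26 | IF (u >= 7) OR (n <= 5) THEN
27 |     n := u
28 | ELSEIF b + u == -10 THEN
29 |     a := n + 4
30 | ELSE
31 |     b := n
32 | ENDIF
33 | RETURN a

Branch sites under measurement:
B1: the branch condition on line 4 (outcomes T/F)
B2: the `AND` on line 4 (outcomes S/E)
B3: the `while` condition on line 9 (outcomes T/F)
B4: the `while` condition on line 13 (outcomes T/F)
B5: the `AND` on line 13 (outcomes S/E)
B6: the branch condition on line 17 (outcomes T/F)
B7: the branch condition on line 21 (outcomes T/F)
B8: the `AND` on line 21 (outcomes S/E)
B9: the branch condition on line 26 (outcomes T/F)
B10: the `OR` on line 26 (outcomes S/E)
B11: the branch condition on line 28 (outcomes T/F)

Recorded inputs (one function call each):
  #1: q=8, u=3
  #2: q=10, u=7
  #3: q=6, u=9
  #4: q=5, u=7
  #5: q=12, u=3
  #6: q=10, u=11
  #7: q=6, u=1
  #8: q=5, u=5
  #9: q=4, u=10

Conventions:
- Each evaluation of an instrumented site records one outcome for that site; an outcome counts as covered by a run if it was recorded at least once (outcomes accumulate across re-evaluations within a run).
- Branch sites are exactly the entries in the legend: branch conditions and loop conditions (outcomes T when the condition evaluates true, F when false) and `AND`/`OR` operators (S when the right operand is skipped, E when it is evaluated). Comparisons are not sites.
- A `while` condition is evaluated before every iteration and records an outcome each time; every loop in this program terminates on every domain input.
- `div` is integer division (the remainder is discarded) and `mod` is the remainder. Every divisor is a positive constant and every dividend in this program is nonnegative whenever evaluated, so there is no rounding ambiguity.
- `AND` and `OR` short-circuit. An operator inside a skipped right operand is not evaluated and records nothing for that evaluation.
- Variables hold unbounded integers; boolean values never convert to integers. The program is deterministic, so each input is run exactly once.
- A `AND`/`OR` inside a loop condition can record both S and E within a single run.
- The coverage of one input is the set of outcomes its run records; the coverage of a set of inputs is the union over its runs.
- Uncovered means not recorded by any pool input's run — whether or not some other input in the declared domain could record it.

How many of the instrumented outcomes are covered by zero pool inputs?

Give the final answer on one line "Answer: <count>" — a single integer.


input #1, q=8, u=3: events B2->S, B1->F, B3->T, B3->T, B3->F, B5->S, B4->F, B6->F, B8->E, B7->T, B10->E, B9->T; outcomes B1=F, B2=S, B3=T, B3=F, B4=F, B5=S, B6=F, B7=T, B8=E, B9=T, B10=E
input #2, q=10, u=7: events B2->E, B1->T, B3->T, B3->T, B3->T, B3->F, B5->E, B4->F, B6->F, B8->E, B7->T, B10->S, B9->T; outcomes B1=T, B2=E, B3=T, B3=F, B4=F, B5=E, B6=F, B7=T, B8=E, B9=T, B10=S
input #3, q=6, u=9: events B2->E, B1->F, B3->T, B3->T, B3->F, B5->S, B4->F, B6->F, B8->E, B7->T, B10->S, B9->T; outcomes B1=F, B2=E, B3=T, B3=F, B4=F, B5=S, B6=F, B7=T, B8=E, B9=T, B10=S
input #4, q=5, u=7: events B2->E, B1->T, B3->T, B3->T, B3->F, B5->S, B4->F, B6->F, B8->E, B7->T, B10->S, B9->T; outcomes B1=T, B2=E, B3=T, B3=F, B4=F, B5=S, B6=F, B7=T, B8=E, B9=T, B10=S
input #5, q=12, u=3: events B2->S, B1->F, B3->T, B3->T, B3->T, B3->F, B5->S, B4->F, B6->F, B8->E, B7->T, B10->E, B9->T; outcomes B1=F, B2=S, B3=T, B3=F, B4=F, B5=S, B6=F, B7=T, B8=E, B9=T, B10=E
input #6, q=10, u=11: events B2->E, B1->F, B3->T, B3->T, B3->T, B3->F, B5->S, B4->F, B6->F, B8->E, B7->T, B10->S, B9->T; outcomes B1=F, B2=E, B3=T, B3=F, B4=F, B5=S, B6=F, B7=T, B8=E, B9=T, B10=S
input #7, q=6, u=1: events B2->S, B1->F, B3->T, B3->T, B3->F, B5->S, B4->F, B6->F, B8->S, B7->F, B10->E, B9->T; outcomes B1=F, B2=S, B3=T, B3=F, B4=F, B5=S, B6=F, B7=F, B8=S, B9=T, B10=E
input #8, q=5, u=5: events B2->S, B1->F, B3->T, B3->T, B3->F, B5->S, B4->F, B6->F, B8->E, B7->T, B10->E, B9->T; outcomes B1=F, B2=S, B3=T, B3=F, B4=F, B5=S, B6=F, B7=T, B8=E, B9=T, B10=E
input #9, q=4, u=10: events B2->E, B1->F, B3->T, B3->T, B3->F, B5->S, B4->F, B6->F, B8->E, B7->T, B10->S, B9->T; outcomes B1=F, B2=E, B3=T, B3=F, B4=F, B5=S, B6=F, B7=T, B8=E, B9=T, B10=S
union over the pool: B1=T, B1=F, B2=S, B2=E, B3=T, B3=F, B4=F, B5=S, B5=E, B6=F, B7=T, B7=F, B8=S, B8=E, B9=T, B10=S, B10=E
uncovered (5 of 22): B4=T, B6=T, B9=F, B11=T, B11=F
Answer: 5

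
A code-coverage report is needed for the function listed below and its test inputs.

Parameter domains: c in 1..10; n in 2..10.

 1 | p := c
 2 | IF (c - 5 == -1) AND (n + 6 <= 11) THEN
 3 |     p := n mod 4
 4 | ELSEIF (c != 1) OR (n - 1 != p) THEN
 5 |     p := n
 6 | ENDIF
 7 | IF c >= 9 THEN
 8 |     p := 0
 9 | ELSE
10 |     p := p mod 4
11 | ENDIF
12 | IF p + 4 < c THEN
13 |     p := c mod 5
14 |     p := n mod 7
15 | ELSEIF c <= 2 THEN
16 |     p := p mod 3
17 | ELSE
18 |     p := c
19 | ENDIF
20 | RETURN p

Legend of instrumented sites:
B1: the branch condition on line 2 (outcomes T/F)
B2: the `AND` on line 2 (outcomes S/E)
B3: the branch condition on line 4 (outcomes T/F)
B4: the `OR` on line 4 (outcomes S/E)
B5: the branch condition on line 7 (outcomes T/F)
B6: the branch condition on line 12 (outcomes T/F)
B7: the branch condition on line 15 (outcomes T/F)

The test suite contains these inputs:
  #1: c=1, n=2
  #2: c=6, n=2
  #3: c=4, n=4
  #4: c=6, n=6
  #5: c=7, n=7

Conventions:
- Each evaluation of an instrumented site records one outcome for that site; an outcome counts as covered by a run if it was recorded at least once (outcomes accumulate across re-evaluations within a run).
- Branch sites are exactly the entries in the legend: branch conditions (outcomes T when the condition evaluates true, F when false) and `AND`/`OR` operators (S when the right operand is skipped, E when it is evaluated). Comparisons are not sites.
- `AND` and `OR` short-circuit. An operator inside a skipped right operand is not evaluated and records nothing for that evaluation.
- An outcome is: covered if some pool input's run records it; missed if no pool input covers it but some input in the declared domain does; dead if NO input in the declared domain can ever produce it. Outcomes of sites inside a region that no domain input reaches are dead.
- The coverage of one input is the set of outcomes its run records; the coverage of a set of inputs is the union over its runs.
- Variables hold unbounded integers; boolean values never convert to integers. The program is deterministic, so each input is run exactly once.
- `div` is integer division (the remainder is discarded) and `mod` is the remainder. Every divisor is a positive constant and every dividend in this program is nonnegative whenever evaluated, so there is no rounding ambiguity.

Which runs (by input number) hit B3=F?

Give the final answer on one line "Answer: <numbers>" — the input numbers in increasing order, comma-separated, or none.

input #1 (c=1, n=2): records B3=F
input #2 (c=6, n=2): does not record B3=F
input #3 (c=4, n=4): does not record B3=F
input #4 (c=6, n=6): does not record B3=F
input #5 (c=7, n=7): does not record B3=F

Answer: 1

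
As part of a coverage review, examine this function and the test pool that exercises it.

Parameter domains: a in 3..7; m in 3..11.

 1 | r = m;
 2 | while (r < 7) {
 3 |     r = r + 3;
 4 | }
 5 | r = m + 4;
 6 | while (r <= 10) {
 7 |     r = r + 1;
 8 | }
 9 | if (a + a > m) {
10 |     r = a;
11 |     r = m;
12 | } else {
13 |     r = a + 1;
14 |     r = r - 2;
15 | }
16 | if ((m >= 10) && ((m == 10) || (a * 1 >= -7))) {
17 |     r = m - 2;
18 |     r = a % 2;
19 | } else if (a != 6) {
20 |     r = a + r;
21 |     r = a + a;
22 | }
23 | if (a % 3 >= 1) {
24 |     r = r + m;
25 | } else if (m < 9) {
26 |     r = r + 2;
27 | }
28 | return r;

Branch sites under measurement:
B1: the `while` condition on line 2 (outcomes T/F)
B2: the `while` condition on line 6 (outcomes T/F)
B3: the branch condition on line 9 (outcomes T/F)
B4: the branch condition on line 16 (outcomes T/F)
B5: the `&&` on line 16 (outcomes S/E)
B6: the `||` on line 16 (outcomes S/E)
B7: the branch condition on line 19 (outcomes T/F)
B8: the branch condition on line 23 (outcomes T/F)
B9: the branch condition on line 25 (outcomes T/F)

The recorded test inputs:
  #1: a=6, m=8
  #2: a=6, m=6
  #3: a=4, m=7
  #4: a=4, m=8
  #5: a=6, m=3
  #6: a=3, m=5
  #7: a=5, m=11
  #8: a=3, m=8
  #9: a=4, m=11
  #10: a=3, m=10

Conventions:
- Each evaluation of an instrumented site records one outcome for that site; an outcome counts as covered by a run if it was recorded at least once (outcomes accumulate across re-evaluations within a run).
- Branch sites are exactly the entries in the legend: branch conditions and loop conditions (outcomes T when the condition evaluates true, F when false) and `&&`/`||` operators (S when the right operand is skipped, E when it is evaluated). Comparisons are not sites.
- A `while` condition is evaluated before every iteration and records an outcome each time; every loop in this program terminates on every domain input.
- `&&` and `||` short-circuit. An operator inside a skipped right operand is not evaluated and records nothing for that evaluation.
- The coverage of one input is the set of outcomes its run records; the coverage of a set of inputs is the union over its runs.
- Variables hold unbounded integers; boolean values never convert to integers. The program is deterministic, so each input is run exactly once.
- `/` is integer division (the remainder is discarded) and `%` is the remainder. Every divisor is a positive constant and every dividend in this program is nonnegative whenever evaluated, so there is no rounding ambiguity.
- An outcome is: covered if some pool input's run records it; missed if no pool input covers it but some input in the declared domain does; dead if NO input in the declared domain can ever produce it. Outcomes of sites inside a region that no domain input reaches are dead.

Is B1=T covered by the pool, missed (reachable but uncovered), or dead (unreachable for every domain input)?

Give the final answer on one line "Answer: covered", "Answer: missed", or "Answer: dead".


B1=T is recorded by pool input(s) 2, 5, 6 -> covered
Answer: covered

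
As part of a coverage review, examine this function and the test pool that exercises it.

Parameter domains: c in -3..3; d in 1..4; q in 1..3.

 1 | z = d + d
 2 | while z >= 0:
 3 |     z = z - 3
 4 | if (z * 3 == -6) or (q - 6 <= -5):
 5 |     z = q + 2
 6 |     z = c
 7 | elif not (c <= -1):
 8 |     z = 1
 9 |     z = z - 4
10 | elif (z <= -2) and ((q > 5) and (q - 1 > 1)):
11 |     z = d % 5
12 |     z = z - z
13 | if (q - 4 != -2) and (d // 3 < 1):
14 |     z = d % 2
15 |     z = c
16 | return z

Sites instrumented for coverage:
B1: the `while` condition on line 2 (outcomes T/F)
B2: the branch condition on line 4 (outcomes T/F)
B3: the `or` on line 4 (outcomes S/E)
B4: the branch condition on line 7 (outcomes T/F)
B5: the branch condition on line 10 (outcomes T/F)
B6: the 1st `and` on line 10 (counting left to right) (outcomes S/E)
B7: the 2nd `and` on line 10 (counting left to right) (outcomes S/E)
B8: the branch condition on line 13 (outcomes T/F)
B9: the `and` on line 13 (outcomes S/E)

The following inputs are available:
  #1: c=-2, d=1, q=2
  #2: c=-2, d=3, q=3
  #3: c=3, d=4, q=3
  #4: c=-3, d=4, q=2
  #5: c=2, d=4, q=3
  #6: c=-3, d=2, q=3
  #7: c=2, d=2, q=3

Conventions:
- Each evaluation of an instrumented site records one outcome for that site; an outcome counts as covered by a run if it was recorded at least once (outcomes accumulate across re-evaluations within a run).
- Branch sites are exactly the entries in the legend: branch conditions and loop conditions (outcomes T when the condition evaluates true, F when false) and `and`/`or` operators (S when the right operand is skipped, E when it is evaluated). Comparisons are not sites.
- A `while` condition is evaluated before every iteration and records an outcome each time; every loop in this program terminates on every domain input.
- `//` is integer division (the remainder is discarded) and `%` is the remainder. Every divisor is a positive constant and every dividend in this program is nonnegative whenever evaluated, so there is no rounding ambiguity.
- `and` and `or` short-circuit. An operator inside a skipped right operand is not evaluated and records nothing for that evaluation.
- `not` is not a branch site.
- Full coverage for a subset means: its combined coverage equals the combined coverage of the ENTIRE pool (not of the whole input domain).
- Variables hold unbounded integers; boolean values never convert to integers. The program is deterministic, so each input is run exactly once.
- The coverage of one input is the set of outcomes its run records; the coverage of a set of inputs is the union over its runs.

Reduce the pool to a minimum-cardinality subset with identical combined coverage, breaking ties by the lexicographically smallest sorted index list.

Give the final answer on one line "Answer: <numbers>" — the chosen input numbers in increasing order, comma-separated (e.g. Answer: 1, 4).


#1 (c=-2, d=1, q=2) -> B1->T, B1->F, B3->E, B2->F, B4->F, B6->S, B5->F, B9->S, B8->F; covered: B1=T, B1=F, B2=F, B3=E, B4=F, B5=F, B6=S, B8=F, B9=S
#2 (c=-2, d=3, q=3) -> B1->T, B1->T, B1->T, B1->F, B3->E, B2->F, B4->F, B6->E, B7->S, B5->F, B9->E, B8->F; covered: B1=T, B1=F, B2=F, B3=E, B4=F, B5=F, B6=E, B7=S, B8=F, B9=E
#3 (c=3, d=4, q=3) -> B1->T, B1->T, B1->T, B1->F, B3->E, B2->F, B4->T, B9->E, B8->F; covered: B1=T, B1=F, B2=F, B3=E, B4=T, B8=F, B9=E
#4 (c=-3, d=4, q=2) -> B1->T, B1->T, B1->T, B1->F, B3->E, B2->F, B4->F, B6->S, B5->F, B9->S, B8->F; covered: B1=T, B1=F, B2=F, B3=E, B4=F, B5=F, B6=S, B8=F, B9=S
#5 (c=2, d=4, q=3) -> B1->T, B1->T, B1->T, B1->F, B3->E, B2->F, B4->T, B9->E, B8->F; covered: B1=T, B1=F, B2=F, B3=E, B4=T, B8=F, B9=E
#6 (c=-3, d=2, q=3) -> B1->T, B1->T, B1->F, B3->S, B2->T, B9->E, B8->T; covered: B1=T, B1=F, B2=T, B3=S, B8=T, B9=E
#7 (c=2, d=2, q=3) -> B1->T, B1->T, B1->F, B3->S, B2->T, B9->E, B8->T; covered: B1=T, B1=F, B2=T, B3=S, B8=T, B9=E
together the pool reaches 16 outcomes: B1=T, B1=F, B2=T, B2=F, B3=S, B3=E, B4=T, B4=F, B5=F, B6=S, B6=E, B7=S, B8=T, B8=F, B9=S, B9=E
checked all size-1 subsets: none covers 16 outcomes (max 10/16)
checked all size-2 subsets: none covers 16 outcomes (max 13/16)
checked all size-3 subsets: none covers 16 outcomes (max 15/16)
at size 4, {1, 2, 3, 6} reaches all 16 outcomes; every lexicographically earlier size-4 subset fails
Answer: 1, 2, 3, 6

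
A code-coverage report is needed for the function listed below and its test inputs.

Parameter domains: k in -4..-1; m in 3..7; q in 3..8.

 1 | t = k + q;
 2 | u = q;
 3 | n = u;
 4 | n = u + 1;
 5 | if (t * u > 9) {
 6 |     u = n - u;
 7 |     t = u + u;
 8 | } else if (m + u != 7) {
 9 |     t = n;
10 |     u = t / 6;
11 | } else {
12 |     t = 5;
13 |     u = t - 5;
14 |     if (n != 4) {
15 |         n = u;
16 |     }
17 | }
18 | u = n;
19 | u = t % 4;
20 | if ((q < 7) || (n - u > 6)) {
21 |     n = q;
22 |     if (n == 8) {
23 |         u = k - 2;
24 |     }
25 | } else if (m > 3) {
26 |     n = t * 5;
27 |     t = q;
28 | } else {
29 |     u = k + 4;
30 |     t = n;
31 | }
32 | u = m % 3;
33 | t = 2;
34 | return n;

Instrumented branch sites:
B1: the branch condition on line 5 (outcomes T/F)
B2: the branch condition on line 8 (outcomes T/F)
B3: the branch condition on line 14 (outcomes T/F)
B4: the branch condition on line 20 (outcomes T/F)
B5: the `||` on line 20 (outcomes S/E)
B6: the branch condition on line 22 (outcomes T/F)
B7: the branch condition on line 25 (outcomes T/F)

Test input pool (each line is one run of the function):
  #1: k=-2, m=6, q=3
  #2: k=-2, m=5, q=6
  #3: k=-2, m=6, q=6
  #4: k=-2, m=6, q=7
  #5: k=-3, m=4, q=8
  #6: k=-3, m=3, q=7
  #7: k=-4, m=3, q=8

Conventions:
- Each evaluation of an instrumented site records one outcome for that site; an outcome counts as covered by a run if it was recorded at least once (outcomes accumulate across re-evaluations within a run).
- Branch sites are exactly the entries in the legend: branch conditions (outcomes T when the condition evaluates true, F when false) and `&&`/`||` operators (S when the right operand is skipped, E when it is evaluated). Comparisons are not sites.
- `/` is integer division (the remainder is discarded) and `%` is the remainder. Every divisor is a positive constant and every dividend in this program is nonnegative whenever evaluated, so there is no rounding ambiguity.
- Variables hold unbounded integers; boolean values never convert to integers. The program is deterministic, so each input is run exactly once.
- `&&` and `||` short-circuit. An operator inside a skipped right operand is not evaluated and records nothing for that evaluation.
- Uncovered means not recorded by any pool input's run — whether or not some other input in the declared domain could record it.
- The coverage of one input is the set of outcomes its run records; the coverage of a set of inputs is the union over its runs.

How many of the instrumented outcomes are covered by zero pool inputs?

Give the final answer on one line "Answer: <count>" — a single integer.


#1 (k=-2, m=6, q=3) -> B1->F, B2->T, B5->S, B4->T, B6->F; covered: B1=F, B2=T, B4=T, B5=S, B6=F
#2 (k=-2, m=5, q=6) -> B1->T, B5->S, B4->T, B6->F; covered: B1=T, B4=T, B5=S, B6=F
#3 (k=-2, m=6, q=6) -> B1->T, B5->S, B4->T, B6->F; covered: B1=T, B4=T, B5=S, B6=F
#4 (k=-2, m=6, q=7) -> B1->T, B5->E, B4->F, B7->T; covered: B1=T, B4=F, B5=E, B7=T
#5 (k=-3, m=4, q=8) -> B1->T, B5->E, B4->T, B6->T; covered: B1=T, B4=T, B5=E, B6=T
#6 (k=-3, m=3, q=7) -> B1->T, B5->E, B4->F, B7->F; covered: B1=T, B4=F, B5=E, B7=F
#7 (k=-4, m=3, q=8) -> B1->T, B5->E, B4->T, B6->T; covered: B1=T, B4=T, B5=E, B6=T
union over the pool: B1=T, B1=F, B2=T, B4=T, B4=F, B5=S, B5=E, B6=T, B6=F, B7=T, B7=F
uncovered (3 of 14): B2=F, B3=T, B3=F
Answer: 3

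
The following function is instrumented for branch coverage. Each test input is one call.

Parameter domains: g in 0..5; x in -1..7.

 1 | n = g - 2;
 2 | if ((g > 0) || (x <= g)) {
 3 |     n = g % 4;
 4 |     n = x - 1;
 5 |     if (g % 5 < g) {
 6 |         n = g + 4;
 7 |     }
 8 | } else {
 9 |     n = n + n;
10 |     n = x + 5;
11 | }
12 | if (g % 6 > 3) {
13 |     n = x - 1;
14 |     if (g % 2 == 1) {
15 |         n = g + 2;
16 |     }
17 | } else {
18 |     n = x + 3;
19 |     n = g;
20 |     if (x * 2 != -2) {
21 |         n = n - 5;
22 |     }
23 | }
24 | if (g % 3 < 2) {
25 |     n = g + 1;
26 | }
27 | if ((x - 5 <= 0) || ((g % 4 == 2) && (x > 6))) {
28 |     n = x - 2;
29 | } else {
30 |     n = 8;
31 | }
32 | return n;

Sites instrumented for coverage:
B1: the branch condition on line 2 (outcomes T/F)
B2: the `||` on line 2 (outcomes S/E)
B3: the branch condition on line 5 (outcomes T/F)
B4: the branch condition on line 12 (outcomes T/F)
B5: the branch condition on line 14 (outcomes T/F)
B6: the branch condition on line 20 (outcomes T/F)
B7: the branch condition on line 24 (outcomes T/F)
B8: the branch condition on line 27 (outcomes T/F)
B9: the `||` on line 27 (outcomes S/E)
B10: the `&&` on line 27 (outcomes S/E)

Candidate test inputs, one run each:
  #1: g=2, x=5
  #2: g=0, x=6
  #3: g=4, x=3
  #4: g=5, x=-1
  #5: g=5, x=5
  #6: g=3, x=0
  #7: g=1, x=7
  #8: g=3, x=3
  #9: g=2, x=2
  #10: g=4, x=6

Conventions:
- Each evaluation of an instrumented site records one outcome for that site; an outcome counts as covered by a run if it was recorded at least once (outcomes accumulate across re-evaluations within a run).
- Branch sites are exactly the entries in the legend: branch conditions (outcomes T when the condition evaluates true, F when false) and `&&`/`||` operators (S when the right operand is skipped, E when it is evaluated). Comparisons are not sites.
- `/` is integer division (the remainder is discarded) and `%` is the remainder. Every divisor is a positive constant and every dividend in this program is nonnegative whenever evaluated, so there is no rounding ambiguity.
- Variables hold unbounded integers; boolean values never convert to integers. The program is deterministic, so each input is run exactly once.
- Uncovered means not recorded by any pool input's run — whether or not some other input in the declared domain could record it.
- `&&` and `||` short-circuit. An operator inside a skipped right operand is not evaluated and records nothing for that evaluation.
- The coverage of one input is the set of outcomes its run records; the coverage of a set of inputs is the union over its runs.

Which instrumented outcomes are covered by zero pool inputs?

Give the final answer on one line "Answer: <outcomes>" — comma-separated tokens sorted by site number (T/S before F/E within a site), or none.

run #1 (g=2, x=5) runs B2->S, B1->T, B3->F, B4->F, B6->T, B7->F, B9->S, B8->T; records B1=T, B2=S, B3=F, B4=F, B6=T, B7=F, B8=T, B9=S
run #2 (g=0, x=6) runs B2->E, B1->F, B4->F, B6->T, B7->T, B9->E, B10->S, B8->F; records B1=F, B2=E, B4=F, B6=T, B7=T, B8=F, B9=E, B10=S
run #3 (g=4, x=3) runs B2->S, B1->T, B3->F, B4->T, B5->F, B7->T, B9->S, B8->T; records B1=T, B2=S, B3=F, B4=T, B5=F, B7=T, B8=T, B9=S
run #4 (g=5, x=-1) runs B2->S, B1->T, B3->T, B4->T, B5->T, B7->F, B9->S, B8->T; records B1=T, B2=S, B3=T, B4=T, B5=T, B7=F, B8=T, B9=S
run #5 (g=5, x=5) runs B2->S, B1->T, B3->T, B4->T, B5->T, B7->F, B9->S, B8->T; records B1=T, B2=S, B3=T, B4=T, B5=T, B7=F, B8=T, B9=S
run #6 (g=3, x=0) runs B2->S, B1->T, B3->F, B4->F, B6->T, B7->T, B9->S, B8->T; records B1=T, B2=S, B3=F, B4=F, B6=T, B7=T, B8=T, B9=S
run #7 (g=1, x=7) runs B2->S, B1->T, B3->F, B4->F, B6->T, B7->T, B9->E, B10->S, B8->F; records B1=T, B2=S, B3=F, B4=F, B6=T, B7=T, B8=F, B9=E, B10=S
run #8 (g=3, x=3) runs B2->S, B1->T, B3->F, B4->F, B6->T, B7->T, B9->S, B8->T; records B1=T, B2=S, B3=F, B4=F, B6=T, B7=T, B8=T, B9=S
run #9 (g=2, x=2) runs B2->S, B1->T, B3->F, B4->F, B6->T, B7->F, B9->S, B8->T; records B1=T, B2=S, B3=F, B4=F, B6=T, B7=F, B8=T, B9=S
run #10 (g=4, x=6) runs B2->S, B1->T, B3->F, B4->T, B5->F, B7->T, B9->E, B10->S, B8->F; records B1=T, B2=S, B3=F, B4=T, B5=F, B7=T, B8=F, B9=E, B10=S
union over the pool: B1=T, B1=F, B2=S, B2=E, B3=T, B3=F, B4=T, B4=F, B5=T, B5=F, B6=T, B7=T, B7=F, B8=T, B8=F, B9=S, B9=E, B10=S
uncovered (2 of 20): B6=F, B10=E

Answer: B6=F, B10=E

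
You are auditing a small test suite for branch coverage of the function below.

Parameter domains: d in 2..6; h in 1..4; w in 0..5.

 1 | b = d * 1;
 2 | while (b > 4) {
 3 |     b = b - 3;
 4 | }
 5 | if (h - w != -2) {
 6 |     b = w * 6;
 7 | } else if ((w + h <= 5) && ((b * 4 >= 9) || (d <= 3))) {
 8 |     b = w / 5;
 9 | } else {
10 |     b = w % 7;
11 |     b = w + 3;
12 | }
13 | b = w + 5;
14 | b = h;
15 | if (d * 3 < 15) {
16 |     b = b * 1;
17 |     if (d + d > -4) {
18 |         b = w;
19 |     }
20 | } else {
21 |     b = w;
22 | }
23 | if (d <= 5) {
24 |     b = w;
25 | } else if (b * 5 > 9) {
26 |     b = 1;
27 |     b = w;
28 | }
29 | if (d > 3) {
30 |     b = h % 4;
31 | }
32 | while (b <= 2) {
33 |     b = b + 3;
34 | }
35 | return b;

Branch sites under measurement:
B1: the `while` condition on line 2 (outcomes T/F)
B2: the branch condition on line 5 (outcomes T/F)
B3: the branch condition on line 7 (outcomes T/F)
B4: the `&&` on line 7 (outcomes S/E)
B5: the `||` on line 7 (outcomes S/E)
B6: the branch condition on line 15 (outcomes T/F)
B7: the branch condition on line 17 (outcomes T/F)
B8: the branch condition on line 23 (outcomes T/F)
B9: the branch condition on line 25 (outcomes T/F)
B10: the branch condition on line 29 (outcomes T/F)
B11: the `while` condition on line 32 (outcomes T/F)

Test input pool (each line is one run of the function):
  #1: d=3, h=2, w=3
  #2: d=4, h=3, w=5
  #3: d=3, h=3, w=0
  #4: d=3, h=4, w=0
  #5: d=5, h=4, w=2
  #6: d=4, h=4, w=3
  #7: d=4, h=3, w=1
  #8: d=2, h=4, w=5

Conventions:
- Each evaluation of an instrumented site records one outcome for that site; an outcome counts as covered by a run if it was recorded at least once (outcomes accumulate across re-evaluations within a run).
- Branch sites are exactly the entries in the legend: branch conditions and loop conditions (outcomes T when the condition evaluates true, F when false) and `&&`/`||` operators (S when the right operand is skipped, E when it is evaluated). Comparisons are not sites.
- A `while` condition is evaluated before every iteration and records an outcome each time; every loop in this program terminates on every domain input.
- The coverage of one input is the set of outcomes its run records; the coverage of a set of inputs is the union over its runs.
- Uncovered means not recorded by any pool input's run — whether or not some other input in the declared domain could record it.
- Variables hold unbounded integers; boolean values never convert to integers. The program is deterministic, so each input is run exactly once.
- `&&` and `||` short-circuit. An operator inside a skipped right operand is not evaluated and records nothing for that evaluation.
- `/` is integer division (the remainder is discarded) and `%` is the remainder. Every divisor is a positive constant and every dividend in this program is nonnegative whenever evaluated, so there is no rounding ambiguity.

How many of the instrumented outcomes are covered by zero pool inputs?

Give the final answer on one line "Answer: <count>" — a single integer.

#1 (d=3, h=2, w=3) -> covered: B1=F, B2=T, B6=T, B7=T, B8=T, B10=F, B11=F
#2 (d=4, h=3, w=5) -> covered: B1=F, B2=F, B3=F, B4=S, B6=T, B7=T, B8=T, B10=T, B11=F
#3 (d=3, h=3, w=0) -> covered: B1=F, B2=T, B6=T, B7=T, B8=T, B10=F, B11=T, B11=F
#4 (d=3, h=4, w=0) -> covered: B1=F, B2=T, B6=T, B7=T, B8=T, B10=F, B11=T, B11=F
#5 (d=5, h=4, w=2) -> covered: B1=T, B1=F, B2=T, B6=F, B8=T, B10=T, B11=T, B11=F
#6 (d=4, h=4, w=3) -> covered: B1=F, B2=T, B6=T, B7=T, B8=T, B10=T, B11=T, B11=F
#7 (d=4, h=3, w=1) -> covered: B1=F, B2=T, B6=T, B7=T, B8=T, B10=T, B11=F
#8 (d=2, h=4, w=5) -> covered: B1=F, B2=T, B6=T, B7=T, B8=T, B10=F, B11=F
union over the pool: B1=T, B1=F, B2=T, B2=F, B3=F, B4=S, B6=T, B6=F, B7=T, B8=T, B10=T, B10=F, B11=T, B11=F
uncovered (8 of 22): B3=T, B4=E, B5=S, B5=E, B7=F, B8=F, B9=T, B9=F

Answer: 8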